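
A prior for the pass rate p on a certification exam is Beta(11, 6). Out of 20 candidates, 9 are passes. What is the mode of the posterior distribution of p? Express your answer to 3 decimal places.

p̂_MAP = 0.543

Prior: Beta(11, 6).
Data: 9 successes in 20 trials. The binomial likelihood contributes p^9(1−p)^11, so the posterior is Beta(11+9, 6+11) = Beta(20, 17).
For Beta(a, b) with a, b > 1 the mode is (a−1)/(a+b−2) = 19/35 ≈ 0.543.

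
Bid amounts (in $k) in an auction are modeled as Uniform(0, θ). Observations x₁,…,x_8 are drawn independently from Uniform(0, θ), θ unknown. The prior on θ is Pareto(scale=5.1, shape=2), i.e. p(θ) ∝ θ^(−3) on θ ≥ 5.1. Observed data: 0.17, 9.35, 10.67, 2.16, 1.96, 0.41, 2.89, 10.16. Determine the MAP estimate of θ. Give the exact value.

The Uniform(0, θ) likelihood is θ^(−n) for θ ≥ max(xᵢ), zero otherwise. Here max(xᵢ) = 10.67.
Posterior ∝ θ^(−3) · θ^(−8) = θ^(−11) on θ ≥ max(5.1, 10.67) = 10.67.
This density is strictly decreasing in θ, so the posterior mode lies at the lower boundary of the support.

θ̂_MAP = 10.67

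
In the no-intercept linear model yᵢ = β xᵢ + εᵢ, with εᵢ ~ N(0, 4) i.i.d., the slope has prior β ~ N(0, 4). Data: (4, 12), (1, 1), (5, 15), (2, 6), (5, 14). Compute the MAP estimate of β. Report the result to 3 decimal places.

β̂_MAP = 2.861

log p(β | y) = −Σ(yᵢ − βxᵢ)²/(2·4) − β²/(2·4) + const.
Setting the derivative to zero: Σxᵢ(yᵢ − βxᵢ)/4 − β/4 = 0, so β = Σxᵢyᵢ / (Σxᵢ² + σ²/τ²).
Σxᵢyᵢ = 4·12 + 1·1 + 5·15 + 2·6 + 5·14 = 206; Σxᵢ² = 71; σ²/τ² = 1.
β̂_MAP = 206 / (71 + 1) = 206/72 ≈ 2.861.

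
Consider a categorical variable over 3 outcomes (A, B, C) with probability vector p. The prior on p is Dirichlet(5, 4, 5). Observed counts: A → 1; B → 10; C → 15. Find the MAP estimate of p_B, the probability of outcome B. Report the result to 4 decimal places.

The posterior is Dirichlet(αᵢ + nᵢ) = Dirichlet(6, 14, 20).
For a Dirichlet(a₁,…,a_K) with all aᵢ > 1, the mode has j-th component (aⱼ − 1)/(Σaᵢ − K).
Here Σaᵢ = 40 and K = 3, so p_B = (14 − 1)/(40 − 3) = 13/37 ≈ 0.3514.

MAP estimate of p_B = 0.3514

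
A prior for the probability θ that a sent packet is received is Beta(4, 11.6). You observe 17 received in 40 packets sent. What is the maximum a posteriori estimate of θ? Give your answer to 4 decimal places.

θ̂_MAP = 0.3731

Prior: Beta(4, 11.6).
Data: 17 successes in 40 trials. The binomial likelihood contributes θ^17(1−θ)^23, so the posterior is Beta(4+17, 11.6+23) = Beta(21, 34.6).
For Beta(a, b) with a, b > 1 the mode is (a−1)/(a+b−2) = 20/53.6 ≈ 0.3731.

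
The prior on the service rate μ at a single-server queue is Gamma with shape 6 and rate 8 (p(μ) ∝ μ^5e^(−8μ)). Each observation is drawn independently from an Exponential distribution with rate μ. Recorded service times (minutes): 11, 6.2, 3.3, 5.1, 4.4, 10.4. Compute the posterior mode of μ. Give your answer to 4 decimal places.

μ̂_MAP = 0.2273

The Exponential(rate=μ) likelihood is ∝ μ^n e^(−μΣtᵢ). Here n = 6 and Σtᵢ = 11 + 6.2 + 3.3 + 5.1 + 4.4 + 10.4 = 40.4.
Posterior ∝ μ^5e^(−8μ) · μ^6e^(−40.4μ) = μ^11e^(−48.4μ), i.e. Gamma(12, 48.4).
Mode = (a−1)/b = 11/48.4 ≈ 0.2273.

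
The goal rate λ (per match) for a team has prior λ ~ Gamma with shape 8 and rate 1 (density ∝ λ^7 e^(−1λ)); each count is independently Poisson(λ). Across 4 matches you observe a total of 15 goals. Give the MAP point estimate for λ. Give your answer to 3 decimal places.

Σxᵢ = 15, n = 4.
Posterior ∝ λ^7e^(−1λ) · λ^15e^(−4λ) = λ^22e^(−5λ), i.e. Gamma(shape=23, rate=5).
The mode of a Gamma(a, b) with a ≥ 1 (shape–rate) is (a−1)/b = 22/5 ≈ 4.400.

λ̂_MAP = 4.400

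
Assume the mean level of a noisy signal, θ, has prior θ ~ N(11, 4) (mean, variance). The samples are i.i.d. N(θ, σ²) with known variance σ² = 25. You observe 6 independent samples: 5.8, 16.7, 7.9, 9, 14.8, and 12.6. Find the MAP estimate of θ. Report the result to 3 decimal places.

θ̂_MAP = 11.065

n = 6; x̄ = (5.8 + 16.7 + 7.9 + 9 + 14.8 + 12.6)/6 = 66.8/6 = 167/15 ≈ 11.1333.
For a Normal prior and Normal likelihood with known variance, the posterior is Normal; its mode equals its mean, the precision-weighted average.
Prior precision 1/σ₀² = 1/4 = 0.25; data precision n/σ² = 6/25 = 0.24.
θ̂ = (0.25·11 + 0.24·(167/15)) / (0.25 + 0.24) = 5.422/0.49 = 2711/245 ≈ 11.065.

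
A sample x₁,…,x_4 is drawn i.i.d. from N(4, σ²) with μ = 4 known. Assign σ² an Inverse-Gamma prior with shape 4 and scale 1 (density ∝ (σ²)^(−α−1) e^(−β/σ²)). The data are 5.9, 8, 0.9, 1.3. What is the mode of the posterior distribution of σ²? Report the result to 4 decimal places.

Sum of squared deviations about the known mean: SS = (5.9−4)² + (8−4)² + (0.9−4)² + (1.3−4)² = 36.51.
The Normal likelihood contributes (σ²)^(−n/2) exp(−SS/(2σ²)), so the posterior is Inverse-Gamma(α + n/2, β + SS/2) = Inverse-Gamma(6, 19.255).
The mode of Inverse-Gamma(a, b) is b/(a+1) = 19.255/7 ≈ 2.7507.

σ̂²_MAP = 2.7507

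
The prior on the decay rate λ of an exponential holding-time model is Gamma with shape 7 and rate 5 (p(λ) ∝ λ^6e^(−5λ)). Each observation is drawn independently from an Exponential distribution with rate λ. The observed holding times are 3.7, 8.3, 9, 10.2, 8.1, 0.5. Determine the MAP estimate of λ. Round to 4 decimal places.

λ̂_MAP = 0.2679

The Exponential(rate=λ) likelihood is ∝ λ^n e^(−λΣtᵢ). Here n = 6 and Σtᵢ = 3.7 + 8.3 + 9 + 10.2 + 8.1 + 0.5 = 39.8.
Posterior ∝ λ^6e^(−5λ) · λ^6e^(−39.8λ) = λ^12e^(−44.8λ), i.e. Gamma(13, 44.8).
Mode = (a−1)/b = 12/44.8 ≈ 0.2679.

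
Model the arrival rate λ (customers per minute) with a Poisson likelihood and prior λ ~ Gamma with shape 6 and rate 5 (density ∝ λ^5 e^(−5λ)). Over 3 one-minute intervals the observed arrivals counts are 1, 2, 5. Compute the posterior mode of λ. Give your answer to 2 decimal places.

λ̂_MAP = 1.63

Σxᵢ = 1+2+5 = 8, with n = 3.
Posterior ∝ λ^5e^(−5λ) · λ^8e^(−3λ) = λ^13e^(−8λ), i.e. Gamma(shape=14, rate=8).
The mode of a Gamma(a, b) with a ≥ 1 (shape–rate) is (a−1)/b = 13/8 ≈ 1.63.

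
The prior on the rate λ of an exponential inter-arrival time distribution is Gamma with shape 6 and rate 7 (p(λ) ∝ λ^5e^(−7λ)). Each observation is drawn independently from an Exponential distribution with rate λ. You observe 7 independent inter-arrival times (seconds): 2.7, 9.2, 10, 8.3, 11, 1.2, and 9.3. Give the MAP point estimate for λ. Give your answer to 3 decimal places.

λ̂_MAP = 0.204

The Exponential(rate=λ) likelihood is ∝ λ^n e^(−λΣtᵢ). Here n = 7 and Σtᵢ = 2.7 + 9.2 + 10 + 8.3 + 11 + 1.2 + 9.3 = 51.7.
Posterior ∝ λ^5e^(−7λ) · λ^7e^(−51.7λ) = λ^12e^(−58.7λ), i.e. Gamma(13, 58.7).
Mode = (a−1)/b = 12/58.7 ≈ 0.204.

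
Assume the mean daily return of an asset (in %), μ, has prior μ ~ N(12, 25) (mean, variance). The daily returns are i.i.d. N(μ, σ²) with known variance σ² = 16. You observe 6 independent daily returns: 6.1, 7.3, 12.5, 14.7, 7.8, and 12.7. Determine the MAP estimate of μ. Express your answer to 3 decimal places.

μ̂_MAP = 10.358

n = 6; x̄ = (6.1 + 7.3 + 12.5 + 14.7 + 7.8 + 12.7)/6 = 61.1/6 = 611/60 ≈ 10.1833.
For a Normal prior and Normal likelihood with known variance, the posterior is Normal; its mode equals its mean, the precision-weighted average.
Prior precision 1/σ₀² = 1/25 = 0.04; data precision n/σ² = 6/16 = 0.375.
μ̂ = (0.04·12 + 0.375·(611/60)) / (0.04 + 0.375) = 4.29875/0.415 = 3439/332 ≈ 10.358.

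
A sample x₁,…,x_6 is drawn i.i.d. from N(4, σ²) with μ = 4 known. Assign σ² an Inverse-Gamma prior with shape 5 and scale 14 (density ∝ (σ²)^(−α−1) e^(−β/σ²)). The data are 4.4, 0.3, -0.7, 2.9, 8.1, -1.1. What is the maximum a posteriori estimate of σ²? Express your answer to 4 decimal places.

Sum of squared deviations about the known mean: SS = (4.4−4)² + (0.3−4)² + (-0.7−4)² + (2.9−4)² + (8.1−4)² + (-1.1−4)² = 79.97.
The Normal likelihood contributes (σ²)^(−n/2) exp(−SS/(2σ²)), so the posterior is Inverse-Gamma(α + n/2, β + SS/2) = Inverse-Gamma(8, 53.985).
The mode of Inverse-Gamma(a, b) is b/(a+1) = 53.985/9 ≈ 5.9983.

σ̂²_MAP = 5.9983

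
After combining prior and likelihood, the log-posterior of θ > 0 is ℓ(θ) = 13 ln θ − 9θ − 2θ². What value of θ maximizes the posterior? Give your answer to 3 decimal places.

θ̂_MAP = 1.000

ℓ'(θ) = 13/θ − 9 − 4θ. Setting this to zero and multiplying by θ: 4θ² + 9θ − 13 = 0.
θ = (−9 + √(9² + 4·4·13)) / (2·4) = (−9 + √289) / 8 = (−9 + 17)/8 = 1.
ℓ''(θ) = −13/θ² − 4 < 0, confirming a maximum.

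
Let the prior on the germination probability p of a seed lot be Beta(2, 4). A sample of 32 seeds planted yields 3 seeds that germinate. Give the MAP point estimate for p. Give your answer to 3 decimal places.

p̂_MAP = 0.111

Prior: Beta(2, 4).
Data: 3 successes in 32 trials. The binomial likelihood contributes p^3(1−p)^29, so the posterior is Beta(2+3, 4+29) = Beta(5, 33).
For Beta(a, b) with a, b > 1 the mode is (a−1)/(a+b−2) = 4/36 ≈ 0.111.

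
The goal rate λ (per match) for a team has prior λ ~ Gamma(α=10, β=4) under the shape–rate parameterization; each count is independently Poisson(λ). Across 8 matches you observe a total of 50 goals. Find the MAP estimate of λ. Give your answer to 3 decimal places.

Σxᵢ = 50, n = 8.
Posterior ∝ λ^9e^(−4λ) · λ^50e^(−8λ) = λ^59e^(−12λ), i.e. Gamma(shape=60, rate=12).
The mode of a Gamma(a, b) with a ≥ 1 (shape–rate) is (a−1)/b = 59/12 ≈ 4.917.

λ̂_MAP = 4.917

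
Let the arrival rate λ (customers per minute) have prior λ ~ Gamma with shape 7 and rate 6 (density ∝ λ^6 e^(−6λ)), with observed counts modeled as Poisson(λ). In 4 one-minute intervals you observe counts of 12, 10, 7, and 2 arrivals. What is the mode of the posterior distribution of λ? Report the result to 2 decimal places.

λ̂_MAP = 3.70

Σxᵢ = 12+10+7+2 = 31, with n = 4.
Posterior ∝ λ^6e^(−6λ) · λ^31e^(−4λ) = λ^37e^(−10λ), i.e. Gamma(shape=38, rate=10).
The mode of a Gamma(a, b) with a ≥ 1 (shape–rate) is (a−1)/b = 37/10 ≈ 3.70.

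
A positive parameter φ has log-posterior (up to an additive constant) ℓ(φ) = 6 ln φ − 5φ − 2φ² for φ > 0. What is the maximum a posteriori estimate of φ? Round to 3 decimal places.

ℓ'(φ) = 6/φ − 5 − 4φ. Setting this to zero and multiplying by φ: 4φ² + 5φ − 6 = 0.
φ = (−5 + √(5² + 4·4·6)) / (2·4) = (−5 + √121) / 8 = (−5 + 11)/8 = 3/4.
ℓ''(φ) = −6/φ² − 4 < 0, confirming a maximum.

φ̂_MAP = 0.750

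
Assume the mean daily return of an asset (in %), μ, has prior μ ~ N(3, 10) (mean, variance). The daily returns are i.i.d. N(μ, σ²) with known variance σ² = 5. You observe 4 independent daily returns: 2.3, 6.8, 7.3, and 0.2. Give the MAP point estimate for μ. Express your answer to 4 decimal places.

n = 4; x̄ = (2.3 + 6.8 + 7.3 + 0.2)/4 = 16.6/4 = 4.15.
For a Normal prior and Normal likelihood with known variance, the posterior is Normal; its mode equals its mean, the precision-weighted average.
Prior precision 1/σ₀² = 1/10 = 0.1; data precision n/σ² = 4/5 = 0.8.
μ̂ = (0.1·3 + 0.8·4.15) / (0.1 + 0.8) = 3.62/0.9 = 181/45 ≈ 4.0222.

μ̂_MAP = 4.0222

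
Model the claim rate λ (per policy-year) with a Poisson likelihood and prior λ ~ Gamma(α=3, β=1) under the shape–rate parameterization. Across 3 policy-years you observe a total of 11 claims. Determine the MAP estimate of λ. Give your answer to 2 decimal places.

λ̂_MAP = 3.25

Σxᵢ = 11, n = 3.
Posterior ∝ λ^2e^(−1λ) · λ^11e^(−3λ) = λ^13e^(−4λ), i.e. Gamma(shape=14, rate=4).
The mode of a Gamma(a, b) with a ≥ 1 (shape–rate) is (a−1)/b = 13/4 ≈ 3.25.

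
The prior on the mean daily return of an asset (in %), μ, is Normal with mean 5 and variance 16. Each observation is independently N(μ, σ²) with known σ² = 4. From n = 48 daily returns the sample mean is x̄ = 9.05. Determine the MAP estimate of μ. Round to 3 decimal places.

μ̂_MAP = 9.029

n = 48, x̄ = 9.05.
For a Normal prior and Normal likelihood with known variance, the posterior is Normal; its mode equals its mean, the precision-weighted average.
Prior precision 1/σ₀² = 1/16 = 0.0625; data precision n/σ² = 48/4 = 12.
μ̂ = (0.0625·5 + 12·9.05) / (0.0625 + 12) = 108.9125/12.0625 = 8713/965 ≈ 9.029.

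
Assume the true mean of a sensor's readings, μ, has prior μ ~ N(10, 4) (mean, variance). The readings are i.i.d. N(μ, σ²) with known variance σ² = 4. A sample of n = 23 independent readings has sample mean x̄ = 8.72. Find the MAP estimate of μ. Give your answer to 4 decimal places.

n = 23, x̄ = 8.72.
For a Normal prior and Normal likelihood with known variance, the posterior is Normal; its mode equals its mean, the precision-weighted average.
Prior precision 1/σ₀² = 1/4 = 0.25; data precision n/σ² = 23/4 = 5.75.
μ̂ = (0.25·10 + 5.75·8.72) / (0.25 + 5.75) = 52.64/6 = 658/75 ≈ 8.7733.

μ̂_MAP = 8.7733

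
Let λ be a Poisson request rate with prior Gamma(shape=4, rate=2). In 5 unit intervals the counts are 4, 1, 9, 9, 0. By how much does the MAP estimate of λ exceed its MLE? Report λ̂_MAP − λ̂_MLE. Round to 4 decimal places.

MAP − MLE = -0.8857

Σxᵢ = 23. Posterior is Gamma(27, 7); MAP = (27−1)/7 = 26/7 ≈ 3.71429.
MLE = x̄ = 23/5 ≈ 4.60000.
Difference = 26/7 − 23/5 = -31/35 ≈ -0.8857.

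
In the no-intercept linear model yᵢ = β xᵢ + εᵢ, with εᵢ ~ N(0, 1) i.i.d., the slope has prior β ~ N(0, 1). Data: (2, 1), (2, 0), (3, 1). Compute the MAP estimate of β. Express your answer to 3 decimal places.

β̂_MAP = 0.278

log p(β | y) = −Σ(yᵢ − βxᵢ)²/(2·1) − β²/(2·1) + const.
Setting the derivative to zero: Σxᵢ(yᵢ − βxᵢ)/1 − β/1 = 0, so β = Σxᵢyᵢ / (Σxᵢ² + σ²/τ²).
Σxᵢyᵢ = 2·1 + 2·0 + 3·1 = 5; Σxᵢ² = 17; σ²/τ² = 1.
β̂_MAP = 5 / (17 + 1) = 5/18 ≈ 0.278.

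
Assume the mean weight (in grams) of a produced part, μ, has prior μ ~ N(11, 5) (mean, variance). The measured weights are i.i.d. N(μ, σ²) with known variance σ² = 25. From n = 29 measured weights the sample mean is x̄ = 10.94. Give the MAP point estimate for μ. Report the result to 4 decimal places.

μ̂_MAP = 10.9488

n = 29, x̄ = 10.94.
For a Normal prior and Normal likelihood with known variance, the posterior is Normal; its mode equals its mean, the precision-weighted average.
Prior precision 1/σ₀² = 1/5 = 0.2; data precision n/σ² = 29/25 = 1.16.
μ̂ = (0.2·11 + 1.16·10.94) / (0.2 + 1.16) = 14.8904/1.36 = 18613/1700 ≈ 10.9488.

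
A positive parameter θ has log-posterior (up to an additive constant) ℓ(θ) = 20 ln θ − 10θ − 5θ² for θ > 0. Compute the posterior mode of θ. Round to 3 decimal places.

θ̂_MAP = 1.000

ℓ'(θ) = 20/θ − 10 − 10θ. Setting this to zero and multiplying by θ: 10θ² + 10θ − 20 = 0.
θ = (−10 + √(10² + 4·10·20)) / (2·10) = (−10 + √900) / 20 = (−10 + 30)/20 = 1.
ℓ''(θ) = −20/θ² − 10 < 0, confirming a maximum.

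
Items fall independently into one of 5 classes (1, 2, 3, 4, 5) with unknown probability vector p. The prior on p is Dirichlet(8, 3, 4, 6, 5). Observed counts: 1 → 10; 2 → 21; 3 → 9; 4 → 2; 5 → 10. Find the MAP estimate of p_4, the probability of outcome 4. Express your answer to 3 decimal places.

The posterior is Dirichlet(αᵢ + nᵢ) = Dirichlet(18, 24, 13, 8, 15).
For a Dirichlet(a₁,…,a_K) with all aᵢ > 1, the mode has j-th component (aⱼ − 1)/(Σaᵢ − K).
Here Σaᵢ = 78 and K = 5, so p_4 = (8 − 1)/(78 − 5) = 7/73 ≈ 0.096.

MAP estimate: 0.096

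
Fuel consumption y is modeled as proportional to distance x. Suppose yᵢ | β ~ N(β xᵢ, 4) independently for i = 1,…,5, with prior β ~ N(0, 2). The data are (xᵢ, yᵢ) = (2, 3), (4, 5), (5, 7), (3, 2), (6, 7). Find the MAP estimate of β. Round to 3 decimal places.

log p(β | y) = −Σ(yᵢ − βxᵢ)²/(2·4) − β²/(2·2) + const.
Setting the derivative to zero: Σxᵢ(yᵢ − βxᵢ)/4 − β/2 = 0, so β = Σxᵢyᵢ / (Σxᵢ² + σ²/τ²).
Σxᵢyᵢ = 2·3 + 4·5 + 5·7 + 3·2 + 6·7 = 109; Σxᵢ² = 90; σ²/τ² = 2.
β̂_MAP = 109 / (90 + 2) = 109/92 ≈ 1.185.

β̂_MAP = 1.185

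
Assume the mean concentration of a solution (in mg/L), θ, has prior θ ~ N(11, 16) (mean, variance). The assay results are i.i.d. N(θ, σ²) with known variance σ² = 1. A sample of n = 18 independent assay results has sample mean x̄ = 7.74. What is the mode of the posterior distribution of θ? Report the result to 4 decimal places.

θ̂_MAP = 7.7513

n = 18, x̄ = 7.74.
For a Normal prior and Normal likelihood with known variance, the posterior is Normal; its mode equals its mean, the precision-weighted average.
Prior precision 1/σ₀² = 1/16 = 0.0625; data precision n/σ² = 18/1 = 18.
θ̂ = (0.0625·11 + 18·7.74) / (0.0625 + 18) = 140.0075/18.0625 = 56003/7225 ≈ 7.7513.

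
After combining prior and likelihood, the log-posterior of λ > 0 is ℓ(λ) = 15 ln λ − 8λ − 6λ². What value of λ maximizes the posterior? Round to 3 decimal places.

λ̂_MAP = 0.833

ℓ'(λ) = 15/λ − 8 − 12λ. Setting this to zero and multiplying by λ: 12λ² + 8λ − 15 = 0.
λ = (−8 + √(8² + 4·12·15)) / (2·12) = (−8 + √784) / 24 = (−8 + 28)/24 = 5/6.
ℓ''(λ) = −15/λ² − 12 < 0, confirming a maximum.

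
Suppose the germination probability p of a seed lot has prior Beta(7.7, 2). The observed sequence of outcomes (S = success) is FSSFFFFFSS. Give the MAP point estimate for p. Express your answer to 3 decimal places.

Prior: Beta(7.7, 2).
Data: 4 successes in 10 trials (from the sequence). The binomial likelihood contributes p^4(1−p)^6, so the posterior is Beta(7.7+4, 2+6) = Beta(11.7, 8).
For Beta(a, b) with a, b > 1 the mode is (a−1)/(a+b−2) = 10.7/17.7 ≈ 0.605.

p̂_MAP = 0.605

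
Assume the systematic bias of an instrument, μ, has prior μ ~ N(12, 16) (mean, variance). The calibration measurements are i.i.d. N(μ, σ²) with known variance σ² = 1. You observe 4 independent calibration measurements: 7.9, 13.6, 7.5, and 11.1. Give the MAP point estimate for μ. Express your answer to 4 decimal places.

μ̂_MAP = 10.0554

n = 4; x̄ = (7.9 + 13.6 + 7.5 + 11.1)/4 = 40.1/4 = 10.025.
For a Normal prior and Normal likelihood with known variance, the posterior is Normal; its mode equals its mean, the precision-weighted average.
Prior precision 1/σ₀² = 1/16 = 0.0625; data precision n/σ² = 4/1 = 4.
μ̂ = (0.0625·12 + 4·10.025) / (0.0625 + 4) = 40.85/4.0625 = 3268/325 ≈ 10.0554.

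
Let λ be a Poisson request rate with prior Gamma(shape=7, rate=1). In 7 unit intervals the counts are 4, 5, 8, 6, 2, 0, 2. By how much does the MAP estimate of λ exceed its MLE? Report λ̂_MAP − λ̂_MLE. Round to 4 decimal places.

MAP − MLE = 0.2679

Σxᵢ = 27. Posterior is Gamma(34, 8); MAP = (34−1)/8 = 33/8 ≈ 4.12500.
MLE = x̄ = 27/7 ≈ 3.85714.
Difference = 33/8 − 27/7 = 15/56 ≈ 0.2679.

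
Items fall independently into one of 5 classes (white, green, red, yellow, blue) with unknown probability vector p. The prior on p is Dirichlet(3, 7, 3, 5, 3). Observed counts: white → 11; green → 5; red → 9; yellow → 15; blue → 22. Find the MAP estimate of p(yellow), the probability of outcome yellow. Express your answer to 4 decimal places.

The posterior is Dirichlet(αᵢ + nᵢ) = Dirichlet(14, 12, 12, 20, 25).
For a Dirichlet(a₁,…,a_K) with all aᵢ > 1, the mode has j-th component (aⱼ − 1)/(Σaᵢ − K).
Here Σaᵢ = 83 and K = 5, so p(yellow) = (20 − 1)/(83 − 5) = 19/78 ≈ 0.2436.

MAP estimate of p(yellow) = 0.2436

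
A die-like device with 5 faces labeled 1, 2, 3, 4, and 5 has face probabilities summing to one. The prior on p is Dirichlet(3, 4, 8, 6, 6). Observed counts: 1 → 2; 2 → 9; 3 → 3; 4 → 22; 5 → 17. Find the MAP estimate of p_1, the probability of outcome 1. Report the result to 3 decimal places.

MAP estimate: 0.053

The posterior is Dirichlet(αᵢ + nᵢ) = Dirichlet(5, 13, 11, 28, 23).
For a Dirichlet(a₁,…,a_K) with all aᵢ > 1, the mode has j-th component (aⱼ − 1)/(Σaᵢ − K).
Here Σaᵢ = 80 and K = 5, so p_1 = (5 − 1)/(80 − 5) = 4/75 ≈ 0.053.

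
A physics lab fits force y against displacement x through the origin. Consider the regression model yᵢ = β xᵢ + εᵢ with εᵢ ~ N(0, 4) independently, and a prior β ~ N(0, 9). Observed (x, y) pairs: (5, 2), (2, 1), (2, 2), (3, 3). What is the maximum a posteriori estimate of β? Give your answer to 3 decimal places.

log p(β | y) = −Σ(yᵢ − βxᵢ)²/(2·4) − β²/(2·9) + const.
Setting the derivative to zero: Σxᵢ(yᵢ − βxᵢ)/4 − β/9 = 0, so β = Σxᵢyᵢ / (Σxᵢ² + σ²/τ²).
Σxᵢyᵢ = 5·2 + 2·1 + 2·2 + 3·3 = 25; Σxᵢ² = 42; σ²/τ² = 4/9.
β̂_MAP = 25 / (42 + 4/9) = 25/(382/9) = 225/382 ≈ 0.589.

β̂_MAP = 0.589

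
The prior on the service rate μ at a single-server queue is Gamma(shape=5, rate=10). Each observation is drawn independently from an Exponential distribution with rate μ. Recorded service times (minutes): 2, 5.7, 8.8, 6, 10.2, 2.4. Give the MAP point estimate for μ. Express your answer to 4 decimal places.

μ̂_MAP = 0.2217

The Exponential(rate=μ) likelihood is ∝ μ^n e^(−μΣtᵢ). Here n = 6 and Σtᵢ = 2 + 5.7 + 8.8 + 6 + 10.2 + 2.4 = 35.1.
Posterior ∝ μ^4e^(−10μ) · μ^6e^(−35.1μ) = μ^10e^(−45.1μ), i.e. Gamma(11, 45.1).
Mode = (a−1)/b = 10/45.1 ≈ 0.2217.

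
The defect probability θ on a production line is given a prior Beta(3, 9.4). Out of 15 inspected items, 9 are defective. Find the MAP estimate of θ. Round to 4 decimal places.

θ̂_MAP = 0.4331

Prior: Beta(3, 9.4).
Data: 9 successes in 15 trials. The binomial likelihood contributes θ^9(1−θ)^6, so the posterior is Beta(3+9, 9.4+6) = Beta(12, 15.4).
For Beta(a, b) with a, b > 1 the mode is (a−1)/(a+b−2) = 11/25.4 ≈ 0.4331.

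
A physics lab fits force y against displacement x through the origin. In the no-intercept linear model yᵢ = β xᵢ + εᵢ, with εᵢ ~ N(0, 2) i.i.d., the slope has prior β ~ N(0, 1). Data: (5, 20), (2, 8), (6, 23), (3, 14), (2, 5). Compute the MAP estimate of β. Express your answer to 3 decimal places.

log p(β | y) = −Σ(yᵢ − βxᵢ)²/(2·2) − β²/(2·1) + const.
Setting the derivative to zero: Σxᵢ(yᵢ − βxᵢ)/2 − β/1 = 0, so β = Σxᵢyᵢ / (Σxᵢ² + σ²/τ²).
Σxᵢyᵢ = 5·20 + 2·8 + 6·23 + 3·14 + 2·5 = 306; Σxᵢ² = 78; σ²/τ² = 2.
β̂_MAP = 306 / (78 + 2) = 306/80 ≈ 3.825.

β̂_MAP = 3.825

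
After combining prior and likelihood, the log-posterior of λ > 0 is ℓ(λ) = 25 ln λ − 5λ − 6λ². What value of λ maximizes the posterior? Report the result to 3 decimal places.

λ̂_MAP = 1.250

ℓ'(λ) = 25/λ − 5 − 12λ. Setting this to zero and multiplying by λ: 12λ² + 5λ − 25 = 0.
λ = (−5 + √(5² + 4·12·25)) / (2·12) = (−5 + √1225) / 24 = (−5 + 35)/24 = 5/4.
ℓ''(λ) = −25/λ² − 12 < 0, confirming a maximum.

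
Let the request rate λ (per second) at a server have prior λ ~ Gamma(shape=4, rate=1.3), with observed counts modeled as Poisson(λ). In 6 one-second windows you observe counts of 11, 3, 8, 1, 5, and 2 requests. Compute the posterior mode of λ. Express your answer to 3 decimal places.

λ̂_MAP = 4.521

Σxᵢ = 11+3+8+1+5+2 = 30, with n = 6.
Posterior ∝ λ^3e^(−1.3λ) · λ^30e^(−6λ) = λ^33e^(−7.3λ), i.e. Gamma(shape=34, rate=7.3).
The mode of a Gamma(a, b) with a ≥ 1 (shape–rate) is (a−1)/b = 33/7.3 ≈ 4.521.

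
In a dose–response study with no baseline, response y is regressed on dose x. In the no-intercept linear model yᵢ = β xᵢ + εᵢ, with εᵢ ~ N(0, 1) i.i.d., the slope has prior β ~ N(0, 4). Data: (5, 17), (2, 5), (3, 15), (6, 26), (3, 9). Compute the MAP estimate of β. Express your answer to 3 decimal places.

β̂_MAP = 3.880

log p(β | y) = −Σ(yᵢ − βxᵢ)²/(2·1) − β²/(2·4) + const.
Setting the derivative to zero: Σxᵢ(yᵢ − βxᵢ)/1 − β/4 = 0, so β = Σxᵢyᵢ / (Σxᵢ² + σ²/τ²).
Σxᵢyᵢ = 5·17 + 2·5 + 3·15 + 6·26 + 3·9 = 323; Σxᵢ² = 83; σ²/τ² = 0.25.
β̂_MAP = 323 / (83 + 0.25) = 323/83.25 ≈ 3.880.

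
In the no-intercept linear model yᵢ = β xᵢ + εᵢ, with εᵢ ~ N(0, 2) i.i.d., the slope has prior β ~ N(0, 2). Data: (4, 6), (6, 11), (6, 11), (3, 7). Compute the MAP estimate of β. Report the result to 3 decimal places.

β̂_MAP = 1.806

log p(β | y) = −Σ(yᵢ − βxᵢ)²/(2·2) − β²/(2·2) + const.
Setting the derivative to zero: Σxᵢ(yᵢ − βxᵢ)/2 − β/2 = 0, so β = Σxᵢyᵢ / (Σxᵢ² + σ²/τ²).
Σxᵢyᵢ = 4·6 + 6·11 + 6·11 + 3·7 = 177; Σxᵢ² = 97; σ²/τ² = 1.
β̂_MAP = 177 / (97 + 1) = 177/98 ≈ 1.806.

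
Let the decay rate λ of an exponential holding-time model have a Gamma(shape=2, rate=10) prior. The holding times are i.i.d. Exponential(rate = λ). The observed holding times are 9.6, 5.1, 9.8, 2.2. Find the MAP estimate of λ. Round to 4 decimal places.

The Exponential(rate=λ) likelihood is ∝ λ^n e^(−λΣtᵢ). Here n = 4 and Σtᵢ = 9.6 + 5.1 + 9.8 + 2.2 = 26.7.
Posterior ∝ λe^(−10λ) · λ^4e^(−26.7λ) = λ^5e^(−36.7λ), i.e. Gamma(6, 36.7).
Mode = (a−1)/b = 5/36.7 ≈ 0.1362.

λ̂_MAP = 0.1362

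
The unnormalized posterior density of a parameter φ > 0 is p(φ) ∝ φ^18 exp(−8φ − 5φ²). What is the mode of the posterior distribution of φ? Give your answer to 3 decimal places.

φ̂_MAP = 1.000

ℓ'(φ) = 18/φ − 8 − 10φ. Setting this to zero and multiplying by φ: 10φ² + 8φ − 18 = 0.
φ = (−8 + √(8² + 4·10·18)) / (2·10) = (−8 + √784) / 20 = (−8 + 28)/20 = 1.
ℓ''(φ) = −18/φ² − 10 < 0, confirming a maximum.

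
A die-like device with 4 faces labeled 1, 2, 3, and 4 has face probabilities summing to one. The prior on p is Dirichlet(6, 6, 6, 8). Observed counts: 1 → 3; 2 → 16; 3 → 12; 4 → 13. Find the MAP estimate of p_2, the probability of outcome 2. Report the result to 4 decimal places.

The posterior is Dirichlet(αᵢ + nᵢ) = Dirichlet(9, 22, 18, 21).
For a Dirichlet(a₁,…,a_K) with all aᵢ > 1, the mode has j-th component (aⱼ − 1)/(Σaᵢ − K).
Here Σaᵢ = 70 and K = 4, so p_2 = (22 − 1)/(70 − 4) = 21/66 ≈ 0.3182.

MAP estimate: 0.3182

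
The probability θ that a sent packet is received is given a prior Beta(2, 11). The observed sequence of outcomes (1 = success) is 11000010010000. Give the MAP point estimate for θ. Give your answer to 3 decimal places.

θ̂_MAP = 0.200

Prior: Beta(2, 11).
Data: 4 successes in 14 trials (from the sequence). The binomial likelihood contributes θ^4(1−θ)^10, so the posterior is Beta(2+4, 11+10) = Beta(6, 21).
For Beta(a, b) with a, b > 1 the mode is (a−1)/(a+b−2) = 5/25 ≈ 0.200.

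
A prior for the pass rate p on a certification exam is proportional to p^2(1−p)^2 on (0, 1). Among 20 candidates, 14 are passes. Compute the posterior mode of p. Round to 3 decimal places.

The prior density ∝ p^2(1−p)^2 is the kernel of Beta(3, 3).
Data: 14 successes in 20 trials. The binomial likelihood contributes p^14(1−p)^6, so the posterior is Beta(3+14, 3+6) = Beta(17, 9).
For Beta(a, b) with a, b > 1 the mode is (a−1)/(a+b−2) = 16/24 ≈ 0.667.

p̂_MAP = 0.667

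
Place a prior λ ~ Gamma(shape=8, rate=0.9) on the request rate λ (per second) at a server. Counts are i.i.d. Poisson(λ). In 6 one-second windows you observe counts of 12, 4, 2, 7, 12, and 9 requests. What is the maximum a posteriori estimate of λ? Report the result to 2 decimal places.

λ̂_MAP = 7.68

Σxᵢ = 12+4+2+7+12+9 = 46, with n = 6.
Posterior ∝ λ^7e^(−0.9λ) · λ^46e^(−6λ) = λ^53e^(−6.9λ), i.e. Gamma(shape=54, rate=6.9).
The mode of a Gamma(a, b) with a ≥ 1 (shape–rate) is (a−1)/b = 53/6.9 ≈ 7.68.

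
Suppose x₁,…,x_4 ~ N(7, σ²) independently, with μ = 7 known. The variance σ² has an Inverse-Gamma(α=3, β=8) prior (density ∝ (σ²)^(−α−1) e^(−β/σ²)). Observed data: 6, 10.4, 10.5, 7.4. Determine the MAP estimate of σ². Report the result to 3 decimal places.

σ̂²_MAP = 3.414

Sum of squared deviations about the known mean: SS = (6−7)² + (10.4−7)² + (10.5−7)² + (7.4−7)² = 24.97.
The Normal likelihood contributes (σ²)^(−n/2) exp(−SS/(2σ²)), so the posterior is Inverse-Gamma(α + n/2, β + SS/2) = Inverse-Gamma(5, 20.485).
The mode of Inverse-Gamma(a, b) is b/(a+1) = 20.485/6 ≈ 3.414.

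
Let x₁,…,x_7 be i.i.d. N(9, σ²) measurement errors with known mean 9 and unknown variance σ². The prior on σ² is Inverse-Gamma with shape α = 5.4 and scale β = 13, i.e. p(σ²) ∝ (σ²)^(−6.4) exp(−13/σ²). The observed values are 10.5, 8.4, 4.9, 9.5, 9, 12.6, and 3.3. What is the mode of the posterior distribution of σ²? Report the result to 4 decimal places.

σ̂²_MAP = 4.6020

Sum of squared deviations about the known mean: SS = (10.5−9)² + (8.4−9)² + (4.9−9)² + (9.5−9)² + (9−9)² + (12.6−9)² + (3.3−9)² = 65.12.
The Normal likelihood contributes (σ²)^(−n/2) exp(−SS/(2σ²)), so the posterior is Inverse-Gamma(α + n/2, β + SS/2) = Inverse-Gamma(8.9, 45.56).
The mode of Inverse-Gamma(a, b) is b/(a+1) = 45.56/9.9 ≈ 4.6020.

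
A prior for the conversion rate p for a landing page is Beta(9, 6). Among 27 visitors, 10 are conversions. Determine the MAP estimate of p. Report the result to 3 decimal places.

p̂_MAP = 0.450

Prior: Beta(9, 6).
Data: 10 successes in 27 trials. The binomial likelihood contributes p^10(1−p)^17, so the posterior is Beta(9+10, 6+17) = Beta(19, 23).
For Beta(a, b) with a, b > 1 the mode is (a−1)/(a+b−2) = 18/40 ≈ 0.450.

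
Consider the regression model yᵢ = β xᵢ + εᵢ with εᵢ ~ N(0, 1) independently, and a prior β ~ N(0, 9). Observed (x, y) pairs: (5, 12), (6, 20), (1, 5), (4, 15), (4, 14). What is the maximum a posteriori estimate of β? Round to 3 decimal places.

log p(β | y) = −Σ(yᵢ − βxᵢ)²/(2·1) − β²/(2·9) + const.
Setting the derivative to zero: Σxᵢ(yᵢ − βxᵢ)/1 − β/9 = 0, so β = Σxᵢyᵢ / (Σxᵢ² + σ²/τ²).
Σxᵢyᵢ = 5·12 + 6·20 + 1·5 + 4·15 + 4·14 = 301; Σxᵢ² = 94; σ²/τ² = 1/9.
β̂_MAP = 301 / (94 + 1/9) = 301/(847/9) = 387/121 ≈ 3.198.

β̂_MAP = 3.198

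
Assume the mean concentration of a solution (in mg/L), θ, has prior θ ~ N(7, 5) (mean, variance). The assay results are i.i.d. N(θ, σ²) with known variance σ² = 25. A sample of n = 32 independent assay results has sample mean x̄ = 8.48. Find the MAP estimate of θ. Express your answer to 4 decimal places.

n = 32, x̄ = 8.48.
For a Normal prior and Normal likelihood with known variance, the posterior is Normal; its mode equals its mean, the precision-weighted average.
Prior precision 1/σ₀² = 1/5 = 0.2; data precision n/σ² = 32/25 = 1.28.
θ̂ = (0.2·7 + 1.28·8.48) / (0.2 + 1.28) = 12.2544/1.48 = 8.2800.

θ̂_MAP = 8.2800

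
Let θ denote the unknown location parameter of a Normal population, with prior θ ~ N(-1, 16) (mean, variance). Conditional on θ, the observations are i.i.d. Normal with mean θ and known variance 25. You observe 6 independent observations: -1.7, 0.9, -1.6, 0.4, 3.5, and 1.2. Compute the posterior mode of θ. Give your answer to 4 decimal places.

θ̂_MAP = 0.1504

n = 6; x̄ = ((-1.7) + 0.9 + (-1.6) + 0.4 + 3.5 + 1.2)/6 = 2.7/6 = 0.45.
For a Normal prior and Normal likelihood with known variance, the posterior is Normal; its mode equals its mean, the precision-weighted average.
Prior precision 1/σ₀² = 1/16 = 0.0625; data precision n/σ² = 6/25 = 0.24.
θ̂ = (0.0625·(-1) + 0.24·0.45) / (0.0625 + 0.24) = 0.0455/0.3025 = 91/605 ≈ 0.1504.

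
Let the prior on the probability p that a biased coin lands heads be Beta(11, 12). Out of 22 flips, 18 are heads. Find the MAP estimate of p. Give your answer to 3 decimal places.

p̂_MAP = 0.651

Prior: Beta(11, 12).
Data: 18 successes in 22 trials. The binomial likelihood contributes p^18(1−p)^4, so the posterior is Beta(11+18, 12+4) = Beta(29, 16).
For Beta(a, b) with a, b > 1 the mode is (a−1)/(a+b−2) = 28/43 ≈ 0.651.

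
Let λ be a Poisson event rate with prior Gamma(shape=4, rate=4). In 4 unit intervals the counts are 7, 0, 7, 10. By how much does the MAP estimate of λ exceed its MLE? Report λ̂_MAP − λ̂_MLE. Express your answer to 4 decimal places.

MAP − MLE = -2.6250

Σxᵢ = 24. Posterior is Gamma(28, 8); MAP = (28−1)/8 = 27/8 ≈ 3.37500.
MLE = x̄ = 24/4 ≈ 6.00000.
Difference = 27/8 − 24/4 = -21/8 ≈ -2.6250.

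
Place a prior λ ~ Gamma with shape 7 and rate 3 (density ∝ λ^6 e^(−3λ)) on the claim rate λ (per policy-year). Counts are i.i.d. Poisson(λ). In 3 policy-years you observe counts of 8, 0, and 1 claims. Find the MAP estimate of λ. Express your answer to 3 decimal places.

λ̂_MAP = 2.500

Σxᵢ = 8+0+1 = 9, with n = 3.
Posterior ∝ λ^6e^(−3λ) · λ^9e^(−3λ) = λ^15e^(−6λ), i.e. Gamma(shape=16, rate=6).
The mode of a Gamma(a, b) with a ≥ 1 (shape–rate) is (a−1)/b = 15/6 ≈ 2.500.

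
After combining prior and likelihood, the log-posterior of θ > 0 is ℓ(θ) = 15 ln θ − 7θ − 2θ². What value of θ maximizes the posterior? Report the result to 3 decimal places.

ℓ'(θ) = 15/θ − 7 − 4θ. Setting this to zero and multiplying by θ: 4θ² + 7θ − 15 = 0.
θ = (−7 + √(7² + 4·4·15)) / (2·4) = (−7 + √289) / 8 = (−7 + 17)/8 = 5/4.
ℓ''(θ) = −15/θ² − 4 < 0, confirming a maximum.

θ̂_MAP = 1.250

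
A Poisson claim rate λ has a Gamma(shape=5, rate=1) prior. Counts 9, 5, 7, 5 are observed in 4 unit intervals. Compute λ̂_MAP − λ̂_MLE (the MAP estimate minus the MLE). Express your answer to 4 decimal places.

MAP − MLE = -0.5000

Σxᵢ = 26. Posterior is Gamma(31, 5); MAP = (31−1)/5 = 30/5 ≈ 6.00000.
MLE = x̄ = 26/4 ≈ 6.50000.
Difference = 30/5 − 26/4 = -1/2 ≈ -0.5000.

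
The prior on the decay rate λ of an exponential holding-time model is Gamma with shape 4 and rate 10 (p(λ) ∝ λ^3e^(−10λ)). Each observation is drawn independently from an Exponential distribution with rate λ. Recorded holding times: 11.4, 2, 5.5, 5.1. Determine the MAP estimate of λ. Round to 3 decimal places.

The Exponential(rate=λ) likelihood is ∝ λ^n e^(−λΣtᵢ). Here n = 4 and Σtᵢ = 11.4 + 2 + 5.5 + 5.1 = 24.
Posterior ∝ λ^3e^(−10λ) · λ^4e^(−24λ) = λ^7e^(−34λ), i.e. Gamma(8, 34).
Mode = (a−1)/b = 7/34 ≈ 0.206.

λ̂_MAP = 0.206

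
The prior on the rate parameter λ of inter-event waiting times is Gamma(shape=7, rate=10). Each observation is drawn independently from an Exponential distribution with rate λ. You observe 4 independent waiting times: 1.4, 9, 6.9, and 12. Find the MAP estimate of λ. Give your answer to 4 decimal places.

λ̂_MAP = 0.2545

The Exponential(rate=λ) likelihood is ∝ λ^n e^(−λΣtᵢ). Here n = 4 and Σtᵢ = 1.4 + 9 + 6.9 + 12 = 29.3.
Posterior ∝ λ^6e^(−10λ) · λ^4e^(−29.3λ) = λ^10e^(−39.3λ), i.e. Gamma(11, 39.3).
Mode = (a−1)/b = 10/39.3 ≈ 0.2545.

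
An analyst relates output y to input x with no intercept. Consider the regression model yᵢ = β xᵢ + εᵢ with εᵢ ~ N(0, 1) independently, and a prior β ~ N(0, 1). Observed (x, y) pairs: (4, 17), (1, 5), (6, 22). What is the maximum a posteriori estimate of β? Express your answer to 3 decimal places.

log p(β | y) = −Σ(yᵢ − βxᵢ)²/(2·1) − β²/(2·1) + const.
Setting the derivative to zero: Σxᵢ(yᵢ − βxᵢ)/1 − β/1 = 0, so β = Σxᵢyᵢ / (Σxᵢ² + σ²/τ²).
Σxᵢyᵢ = 4·17 + 1·5 + 6·22 = 205; Σxᵢ² = 53; σ²/τ² = 1.
β̂_MAP = 205 / (53 + 1) = 205/54 ≈ 3.796.

β̂_MAP = 3.796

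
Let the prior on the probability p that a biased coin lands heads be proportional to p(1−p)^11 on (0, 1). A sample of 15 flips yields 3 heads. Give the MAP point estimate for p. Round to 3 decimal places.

The prior density ∝ p(1−p)^11 is the kernel of Beta(2, 12).
Data: 3 successes in 15 trials. The binomial likelihood contributes p^3(1−p)^12, so the posterior is Beta(2+3, 12+12) = Beta(5, 24).
For Beta(a, b) with a, b > 1 the mode is (a−1)/(a+b−2) = 4/27 ≈ 0.148.

p̂_MAP = 0.148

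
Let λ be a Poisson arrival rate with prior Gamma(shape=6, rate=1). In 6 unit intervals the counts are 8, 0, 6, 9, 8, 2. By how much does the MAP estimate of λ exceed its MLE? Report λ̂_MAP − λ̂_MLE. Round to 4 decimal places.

Σxᵢ = 33. Posterior is Gamma(39, 7); MAP = (39−1)/7 = 38/7 ≈ 5.42857.
MLE = x̄ = 33/6 ≈ 5.50000.
Difference = 38/7 − 33/6 = -1/14 ≈ -0.0714.

MAP − MLE = -0.0714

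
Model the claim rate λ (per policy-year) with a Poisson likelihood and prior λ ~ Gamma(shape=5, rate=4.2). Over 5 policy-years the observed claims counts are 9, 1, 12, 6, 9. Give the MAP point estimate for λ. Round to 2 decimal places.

Σxᵢ = 9+1+12+6+9 = 37, with n = 5.
Posterior ∝ λ^4e^(−4.2λ) · λ^37e^(−5λ) = λ^41e^(−9.2λ), i.e. Gamma(shape=42, rate=9.2).
The mode of a Gamma(a, b) with a ≥ 1 (shape–rate) is (a−1)/b = 41/9.2 ≈ 4.46.

λ̂_MAP = 4.46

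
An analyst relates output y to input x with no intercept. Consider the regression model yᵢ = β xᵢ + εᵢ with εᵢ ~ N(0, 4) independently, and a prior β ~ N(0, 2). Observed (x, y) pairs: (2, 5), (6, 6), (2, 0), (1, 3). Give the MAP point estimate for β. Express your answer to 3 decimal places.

log p(β | y) = −Σ(yᵢ − βxᵢ)²/(2·4) − β²/(2·2) + const.
Setting the derivative to zero: Σxᵢ(yᵢ − βxᵢ)/4 − β/2 = 0, so β = Σxᵢyᵢ / (Σxᵢ² + σ²/τ²).
Σxᵢyᵢ = 2·5 + 6·6 + 2·0 + 1·3 = 49; Σxᵢ² = 45; σ²/τ² = 2.
β̂_MAP = 49 / (45 + 2) = 49/47 ≈ 1.043.

β̂_MAP = 1.043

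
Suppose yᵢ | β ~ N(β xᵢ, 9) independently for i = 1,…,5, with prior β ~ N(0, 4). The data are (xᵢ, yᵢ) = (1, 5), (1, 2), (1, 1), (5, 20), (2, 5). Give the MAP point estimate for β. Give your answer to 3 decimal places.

log p(β | y) = −Σ(yᵢ − βxᵢ)²/(2·9) − β²/(2·4) + const.
Setting the derivative to zero: Σxᵢ(yᵢ − βxᵢ)/9 − β/4 = 0, so β = Σxᵢyᵢ / (Σxᵢ² + σ²/τ²).
Σxᵢyᵢ = 1·5 + 1·2 + 1·1 + 5·20 + 2·5 = 118; Σxᵢ² = 32; σ²/τ² = 2.25.
β̂_MAP = 118 / (32 + 2.25) = 118/34.25 ≈ 3.445.

β̂_MAP = 3.445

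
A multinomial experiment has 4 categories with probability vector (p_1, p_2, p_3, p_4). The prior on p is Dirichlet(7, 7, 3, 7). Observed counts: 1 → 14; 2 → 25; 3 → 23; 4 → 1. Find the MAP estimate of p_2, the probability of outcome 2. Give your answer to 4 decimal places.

The posterior is Dirichlet(αᵢ + nᵢ) = Dirichlet(21, 32, 26, 8).
For a Dirichlet(a₁,…,a_K) with all aᵢ > 1, the mode has j-th component (aⱼ − 1)/(Σaᵢ − K).
Here Σaᵢ = 87 and K = 4, so p_2 = (32 − 1)/(87 − 4) = 31/83 ≈ 0.3735.

MAP estimate: 0.3735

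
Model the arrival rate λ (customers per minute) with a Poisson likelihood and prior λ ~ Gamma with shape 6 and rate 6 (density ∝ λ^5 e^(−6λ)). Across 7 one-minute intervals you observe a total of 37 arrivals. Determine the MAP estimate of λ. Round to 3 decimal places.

λ̂_MAP = 3.231

Σxᵢ = 37, n = 7.
Posterior ∝ λ^5e^(−6λ) · λ^37e^(−7λ) = λ^42e^(−13λ), i.e. Gamma(shape=43, rate=13).
The mode of a Gamma(a, b) with a ≥ 1 (shape–rate) is (a−1)/b = 42/13 ≈ 3.231.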